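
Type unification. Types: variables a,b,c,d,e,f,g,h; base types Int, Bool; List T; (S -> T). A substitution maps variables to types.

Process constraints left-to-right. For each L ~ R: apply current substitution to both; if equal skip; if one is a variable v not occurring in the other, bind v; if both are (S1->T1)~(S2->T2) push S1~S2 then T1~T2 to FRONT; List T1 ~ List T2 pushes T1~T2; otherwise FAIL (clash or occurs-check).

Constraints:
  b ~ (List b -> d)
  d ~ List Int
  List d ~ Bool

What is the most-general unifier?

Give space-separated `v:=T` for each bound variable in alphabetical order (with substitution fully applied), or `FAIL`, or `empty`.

Answer: FAIL

Derivation:
step 1: unify b ~ (List b -> d)  [subst: {-} | 2 pending]
  occurs-check fail: b in (List b -> d)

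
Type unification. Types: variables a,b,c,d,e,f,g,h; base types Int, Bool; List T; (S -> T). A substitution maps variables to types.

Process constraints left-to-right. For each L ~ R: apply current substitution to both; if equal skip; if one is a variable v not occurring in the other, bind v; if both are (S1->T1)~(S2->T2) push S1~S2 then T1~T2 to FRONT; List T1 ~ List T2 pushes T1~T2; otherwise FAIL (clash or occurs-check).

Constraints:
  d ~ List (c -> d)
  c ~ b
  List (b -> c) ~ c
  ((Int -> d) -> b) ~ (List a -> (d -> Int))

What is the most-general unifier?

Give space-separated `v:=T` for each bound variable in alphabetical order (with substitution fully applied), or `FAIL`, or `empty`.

step 1: unify d ~ List (c -> d)  [subst: {-} | 3 pending]
  occurs-check fail: d in List (c -> d)

Answer: FAIL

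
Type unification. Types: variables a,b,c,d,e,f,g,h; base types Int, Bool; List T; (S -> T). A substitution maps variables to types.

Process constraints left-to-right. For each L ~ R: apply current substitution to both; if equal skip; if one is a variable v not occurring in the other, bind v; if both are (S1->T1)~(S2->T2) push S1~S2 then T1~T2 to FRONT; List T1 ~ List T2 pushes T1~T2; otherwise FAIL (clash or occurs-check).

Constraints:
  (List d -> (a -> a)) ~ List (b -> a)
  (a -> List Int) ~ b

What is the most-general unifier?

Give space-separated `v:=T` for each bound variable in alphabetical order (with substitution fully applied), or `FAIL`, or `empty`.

step 1: unify (List d -> (a -> a)) ~ List (b -> a)  [subst: {-} | 1 pending]
  clash: (List d -> (a -> a)) vs List (b -> a)

Answer: FAIL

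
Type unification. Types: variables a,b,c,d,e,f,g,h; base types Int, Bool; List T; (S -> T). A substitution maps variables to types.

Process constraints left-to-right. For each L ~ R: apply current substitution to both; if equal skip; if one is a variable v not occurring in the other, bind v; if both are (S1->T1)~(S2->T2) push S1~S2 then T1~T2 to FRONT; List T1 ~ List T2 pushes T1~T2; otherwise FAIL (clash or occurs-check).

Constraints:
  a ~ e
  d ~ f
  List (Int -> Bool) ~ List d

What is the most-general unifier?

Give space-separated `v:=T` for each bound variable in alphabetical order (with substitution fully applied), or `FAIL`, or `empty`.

step 1: unify a ~ e  [subst: {-} | 2 pending]
  bind a := e
step 2: unify d ~ f  [subst: {a:=e} | 1 pending]
  bind d := f
step 3: unify List (Int -> Bool) ~ List f  [subst: {a:=e, d:=f} | 0 pending]
  -> decompose List: push (Int -> Bool)~f
step 4: unify (Int -> Bool) ~ f  [subst: {a:=e, d:=f} | 0 pending]
  bind f := (Int -> Bool)

Answer: a:=e d:=(Int -> Bool) f:=(Int -> Bool)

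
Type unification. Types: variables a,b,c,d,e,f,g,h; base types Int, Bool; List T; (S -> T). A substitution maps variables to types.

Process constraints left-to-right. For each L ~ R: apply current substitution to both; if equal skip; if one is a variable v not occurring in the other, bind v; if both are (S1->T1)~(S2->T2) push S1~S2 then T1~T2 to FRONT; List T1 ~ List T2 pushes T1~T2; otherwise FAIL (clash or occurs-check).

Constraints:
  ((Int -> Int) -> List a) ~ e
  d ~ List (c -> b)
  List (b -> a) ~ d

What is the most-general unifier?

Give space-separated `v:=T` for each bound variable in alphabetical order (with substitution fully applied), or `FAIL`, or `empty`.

step 1: unify ((Int -> Int) -> List a) ~ e  [subst: {-} | 2 pending]
  bind e := ((Int -> Int) -> List a)
step 2: unify d ~ List (c -> b)  [subst: {e:=((Int -> Int) -> List a)} | 1 pending]
  bind d := List (c -> b)
step 3: unify List (b -> a) ~ List (c -> b)  [subst: {e:=((Int -> Int) -> List a), d:=List (c -> b)} | 0 pending]
  -> decompose List: push (b -> a)~(c -> b)
step 4: unify (b -> a) ~ (c -> b)  [subst: {e:=((Int -> Int) -> List a), d:=List (c -> b)} | 0 pending]
  -> decompose arrow: push b~c, a~b
step 5: unify b ~ c  [subst: {e:=((Int -> Int) -> List a), d:=List (c -> b)} | 1 pending]
  bind b := c
step 6: unify a ~ c  [subst: {e:=((Int -> Int) -> List a), d:=List (c -> b), b:=c} | 0 pending]
  bind a := c

Answer: a:=c b:=c d:=List (c -> c) e:=((Int -> Int) -> List c)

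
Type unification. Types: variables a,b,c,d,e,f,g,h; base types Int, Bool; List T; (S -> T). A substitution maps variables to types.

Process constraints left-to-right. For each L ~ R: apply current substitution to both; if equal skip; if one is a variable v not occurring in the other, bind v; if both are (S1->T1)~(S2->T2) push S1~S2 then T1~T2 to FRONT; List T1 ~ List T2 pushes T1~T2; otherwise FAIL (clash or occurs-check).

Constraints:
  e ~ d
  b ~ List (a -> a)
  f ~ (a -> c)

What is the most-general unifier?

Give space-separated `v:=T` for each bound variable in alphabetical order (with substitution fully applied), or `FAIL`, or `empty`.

step 1: unify e ~ d  [subst: {-} | 2 pending]
  bind e := d
step 2: unify b ~ List (a -> a)  [subst: {e:=d} | 1 pending]
  bind b := List (a -> a)
step 3: unify f ~ (a -> c)  [subst: {e:=d, b:=List (a -> a)} | 0 pending]
  bind f := (a -> c)

Answer: b:=List (a -> a) e:=d f:=(a -> c)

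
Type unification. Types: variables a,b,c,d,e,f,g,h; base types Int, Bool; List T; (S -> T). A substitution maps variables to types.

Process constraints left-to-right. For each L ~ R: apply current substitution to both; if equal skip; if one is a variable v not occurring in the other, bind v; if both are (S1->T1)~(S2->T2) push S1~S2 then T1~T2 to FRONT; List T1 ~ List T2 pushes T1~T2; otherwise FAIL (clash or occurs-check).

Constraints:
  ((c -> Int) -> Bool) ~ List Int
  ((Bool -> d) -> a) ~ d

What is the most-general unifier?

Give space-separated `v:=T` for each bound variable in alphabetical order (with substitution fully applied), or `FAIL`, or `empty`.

Answer: FAIL

Derivation:
step 1: unify ((c -> Int) -> Bool) ~ List Int  [subst: {-} | 1 pending]
  clash: ((c -> Int) -> Bool) vs List Int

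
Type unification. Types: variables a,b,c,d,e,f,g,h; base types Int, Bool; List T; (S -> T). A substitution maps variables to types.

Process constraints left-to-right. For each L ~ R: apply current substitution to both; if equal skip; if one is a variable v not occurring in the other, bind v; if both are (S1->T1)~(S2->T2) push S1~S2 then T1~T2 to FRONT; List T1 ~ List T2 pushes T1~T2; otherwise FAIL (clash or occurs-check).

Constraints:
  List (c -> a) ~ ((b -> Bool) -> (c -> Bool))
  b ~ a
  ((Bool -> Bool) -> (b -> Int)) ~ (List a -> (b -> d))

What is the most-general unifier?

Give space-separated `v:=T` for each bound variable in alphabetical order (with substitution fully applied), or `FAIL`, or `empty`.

step 1: unify List (c -> a) ~ ((b -> Bool) -> (c -> Bool))  [subst: {-} | 2 pending]
  clash: List (c -> a) vs ((b -> Bool) -> (c -> Bool))

Answer: FAIL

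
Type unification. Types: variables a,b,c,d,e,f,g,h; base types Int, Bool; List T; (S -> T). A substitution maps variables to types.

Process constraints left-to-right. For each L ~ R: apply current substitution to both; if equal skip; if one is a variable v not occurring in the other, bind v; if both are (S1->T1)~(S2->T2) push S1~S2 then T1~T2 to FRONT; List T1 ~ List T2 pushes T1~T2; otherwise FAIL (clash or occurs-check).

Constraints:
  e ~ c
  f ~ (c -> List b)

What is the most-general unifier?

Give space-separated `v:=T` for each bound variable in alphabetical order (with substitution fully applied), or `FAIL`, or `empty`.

step 1: unify e ~ c  [subst: {-} | 1 pending]
  bind e := c
step 2: unify f ~ (c -> List b)  [subst: {e:=c} | 0 pending]
  bind f := (c -> List b)

Answer: e:=c f:=(c -> List b)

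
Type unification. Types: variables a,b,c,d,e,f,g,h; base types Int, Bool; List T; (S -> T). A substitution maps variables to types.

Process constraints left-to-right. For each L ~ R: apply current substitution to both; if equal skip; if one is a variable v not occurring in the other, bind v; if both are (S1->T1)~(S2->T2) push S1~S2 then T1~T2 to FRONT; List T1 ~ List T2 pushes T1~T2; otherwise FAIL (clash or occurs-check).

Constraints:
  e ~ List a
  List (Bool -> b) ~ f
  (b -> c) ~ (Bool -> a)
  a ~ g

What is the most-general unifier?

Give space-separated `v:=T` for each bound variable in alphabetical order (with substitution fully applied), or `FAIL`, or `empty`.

Answer: a:=g b:=Bool c:=g e:=List g f:=List (Bool -> Bool)

Derivation:
step 1: unify e ~ List a  [subst: {-} | 3 pending]
  bind e := List a
step 2: unify List (Bool -> b) ~ f  [subst: {e:=List a} | 2 pending]
  bind f := List (Bool -> b)
step 3: unify (b -> c) ~ (Bool -> a)  [subst: {e:=List a, f:=List (Bool -> b)} | 1 pending]
  -> decompose arrow: push b~Bool, c~a
step 4: unify b ~ Bool  [subst: {e:=List a, f:=List (Bool -> b)} | 2 pending]
  bind b := Bool
step 5: unify c ~ a  [subst: {e:=List a, f:=List (Bool -> b), b:=Bool} | 1 pending]
  bind c := a
step 6: unify a ~ g  [subst: {e:=List a, f:=List (Bool -> b), b:=Bool, c:=a} | 0 pending]
  bind a := g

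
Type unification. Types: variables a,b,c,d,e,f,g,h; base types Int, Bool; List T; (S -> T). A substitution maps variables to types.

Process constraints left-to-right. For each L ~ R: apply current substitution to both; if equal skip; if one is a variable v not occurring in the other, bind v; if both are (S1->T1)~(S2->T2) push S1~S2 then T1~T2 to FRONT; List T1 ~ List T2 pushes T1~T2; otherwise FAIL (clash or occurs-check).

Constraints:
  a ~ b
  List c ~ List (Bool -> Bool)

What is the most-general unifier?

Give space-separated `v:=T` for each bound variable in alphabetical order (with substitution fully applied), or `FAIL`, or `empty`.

step 1: unify a ~ b  [subst: {-} | 1 pending]
  bind a := b
step 2: unify List c ~ List (Bool -> Bool)  [subst: {a:=b} | 0 pending]
  -> decompose List: push c~(Bool -> Bool)
step 3: unify c ~ (Bool -> Bool)  [subst: {a:=b} | 0 pending]
  bind c := (Bool -> Bool)

Answer: a:=b c:=(Bool -> Bool)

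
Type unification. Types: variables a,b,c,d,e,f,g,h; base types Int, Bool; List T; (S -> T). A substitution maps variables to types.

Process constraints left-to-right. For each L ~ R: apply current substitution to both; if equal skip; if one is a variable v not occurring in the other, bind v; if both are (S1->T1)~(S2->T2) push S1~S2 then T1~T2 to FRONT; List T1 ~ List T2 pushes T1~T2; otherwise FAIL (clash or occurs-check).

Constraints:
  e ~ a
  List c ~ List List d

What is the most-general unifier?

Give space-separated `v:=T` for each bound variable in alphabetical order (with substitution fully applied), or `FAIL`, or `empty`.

step 1: unify e ~ a  [subst: {-} | 1 pending]
  bind e := a
step 2: unify List c ~ List List d  [subst: {e:=a} | 0 pending]
  -> decompose List: push c~List d
step 3: unify c ~ List d  [subst: {e:=a} | 0 pending]
  bind c := List d

Answer: c:=List d e:=a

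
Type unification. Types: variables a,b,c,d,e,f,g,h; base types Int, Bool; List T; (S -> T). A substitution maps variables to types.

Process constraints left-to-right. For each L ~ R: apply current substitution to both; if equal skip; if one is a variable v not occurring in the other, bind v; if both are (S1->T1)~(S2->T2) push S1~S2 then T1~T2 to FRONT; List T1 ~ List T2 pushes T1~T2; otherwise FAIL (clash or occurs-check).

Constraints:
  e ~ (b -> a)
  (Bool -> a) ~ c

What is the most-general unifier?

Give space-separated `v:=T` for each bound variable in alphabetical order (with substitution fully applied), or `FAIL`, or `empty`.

step 1: unify e ~ (b -> a)  [subst: {-} | 1 pending]
  bind e := (b -> a)
step 2: unify (Bool -> a) ~ c  [subst: {e:=(b -> a)} | 0 pending]
  bind c := (Bool -> a)

Answer: c:=(Bool -> a) e:=(b -> a)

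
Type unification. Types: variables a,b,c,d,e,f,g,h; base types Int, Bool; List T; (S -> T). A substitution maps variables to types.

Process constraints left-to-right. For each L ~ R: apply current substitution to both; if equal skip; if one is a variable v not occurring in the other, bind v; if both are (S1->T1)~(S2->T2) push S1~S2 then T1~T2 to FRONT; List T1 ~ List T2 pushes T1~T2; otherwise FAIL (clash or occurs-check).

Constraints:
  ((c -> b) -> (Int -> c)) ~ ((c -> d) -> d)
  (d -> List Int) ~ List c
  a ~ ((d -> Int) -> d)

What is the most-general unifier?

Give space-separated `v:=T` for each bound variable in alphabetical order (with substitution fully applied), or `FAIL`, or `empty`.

step 1: unify ((c -> b) -> (Int -> c)) ~ ((c -> d) -> d)  [subst: {-} | 2 pending]
  -> decompose arrow: push (c -> b)~(c -> d), (Int -> c)~d
step 2: unify (c -> b) ~ (c -> d)  [subst: {-} | 3 pending]
  -> decompose arrow: push c~c, b~d
step 3: unify c ~ c  [subst: {-} | 4 pending]
  -> identical, skip
step 4: unify b ~ d  [subst: {-} | 3 pending]
  bind b := d
step 5: unify (Int -> c) ~ d  [subst: {b:=d} | 2 pending]
  bind d := (Int -> c)
step 6: unify ((Int -> c) -> List Int) ~ List c  [subst: {b:=d, d:=(Int -> c)} | 1 pending]
  clash: ((Int -> c) -> List Int) vs List c

Answer: FAIL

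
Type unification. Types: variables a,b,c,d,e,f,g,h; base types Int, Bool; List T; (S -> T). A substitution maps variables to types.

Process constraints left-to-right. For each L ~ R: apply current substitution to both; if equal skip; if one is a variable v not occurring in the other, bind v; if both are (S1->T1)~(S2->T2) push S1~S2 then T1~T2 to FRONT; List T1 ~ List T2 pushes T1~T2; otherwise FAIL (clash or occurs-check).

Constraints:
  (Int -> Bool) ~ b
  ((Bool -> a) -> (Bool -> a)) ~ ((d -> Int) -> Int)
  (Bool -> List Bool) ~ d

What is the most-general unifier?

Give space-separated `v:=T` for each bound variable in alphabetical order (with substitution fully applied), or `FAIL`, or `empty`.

Answer: FAIL

Derivation:
step 1: unify (Int -> Bool) ~ b  [subst: {-} | 2 pending]
  bind b := (Int -> Bool)
step 2: unify ((Bool -> a) -> (Bool -> a)) ~ ((d -> Int) -> Int)  [subst: {b:=(Int -> Bool)} | 1 pending]
  -> decompose arrow: push (Bool -> a)~(d -> Int), (Bool -> a)~Int
step 3: unify (Bool -> a) ~ (d -> Int)  [subst: {b:=(Int -> Bool)} | 2 pending]
  -> decompose arrow: push Bool~d, a~Int
step 4: unify Bool ~ d  [subst: {b:=(Int -> Bool)} | 3 pending]
  bind d := Bool
step 5: unify a ~ Int  [subst: {b:=(Int -> Bool), d:=Bool} | 2 pending]
  bind a := Int
step 6: unify (Bool -> Int) ~ Int  [subst: {b:=(Int -> Bool), d:=Bool, a:=Int} | 1 pending]
  clash: (Bool -> Int) vs Int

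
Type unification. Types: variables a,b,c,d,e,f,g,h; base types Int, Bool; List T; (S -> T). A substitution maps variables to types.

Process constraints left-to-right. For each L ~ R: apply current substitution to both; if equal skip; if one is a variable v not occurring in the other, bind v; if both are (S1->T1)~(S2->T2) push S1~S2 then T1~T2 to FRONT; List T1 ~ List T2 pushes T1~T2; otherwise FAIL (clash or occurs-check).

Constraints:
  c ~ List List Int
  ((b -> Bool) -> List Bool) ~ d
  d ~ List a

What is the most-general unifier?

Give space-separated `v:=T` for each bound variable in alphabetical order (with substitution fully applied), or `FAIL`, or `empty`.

step 1: unify c ~ List List Int  [subst: {-} | 2 pending]
  bind c := List List Int
step 2: unify ((b -> Bool) -> List Bool) ~ d  [subst: {c:=List List Int} | 1 pending]
  bind d := ((b -> Bool) -> List Bool)
step 3: unify ((b -> Bool) -> List Bool) ~ List a  [subst: {c:=List List Int, d:=((b -> Bool) -> List Bool)} | 0 pending]
  clash: ((b -> Bool) -> List Bool) vs List a

Answer: FAIL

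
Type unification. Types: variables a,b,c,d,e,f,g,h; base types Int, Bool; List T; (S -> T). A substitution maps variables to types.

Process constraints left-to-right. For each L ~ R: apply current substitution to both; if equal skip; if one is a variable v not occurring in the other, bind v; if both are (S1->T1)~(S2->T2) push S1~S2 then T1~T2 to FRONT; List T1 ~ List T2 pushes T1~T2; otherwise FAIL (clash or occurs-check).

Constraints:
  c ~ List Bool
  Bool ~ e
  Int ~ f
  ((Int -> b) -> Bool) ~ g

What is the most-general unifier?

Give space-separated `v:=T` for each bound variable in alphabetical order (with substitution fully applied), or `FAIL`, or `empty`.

Answer: c:=List Bool e:=Bool f:=Int g:=((Int -> b) -> Bool)

Derivation:
step 1: unify c ~ List Bool  [subst: {-} | 3 pending]
  bind c := List Bool
step 2: unify Bool ~ e  [subst: {c:=List Bool} | 2 pending]
  bind e := Bool
step 3: unify Int ~ f  [subst: {c:=List Bool, e:=Bool} | 1 pending]
  bind f := Int
step 4: unify ((Int -> b) -> Bool) ~ g  [subst: {c:=List Bool, e:=Bool, f:=Int} | 0 pending]
  bind g := ((Int -> b) -> Bool)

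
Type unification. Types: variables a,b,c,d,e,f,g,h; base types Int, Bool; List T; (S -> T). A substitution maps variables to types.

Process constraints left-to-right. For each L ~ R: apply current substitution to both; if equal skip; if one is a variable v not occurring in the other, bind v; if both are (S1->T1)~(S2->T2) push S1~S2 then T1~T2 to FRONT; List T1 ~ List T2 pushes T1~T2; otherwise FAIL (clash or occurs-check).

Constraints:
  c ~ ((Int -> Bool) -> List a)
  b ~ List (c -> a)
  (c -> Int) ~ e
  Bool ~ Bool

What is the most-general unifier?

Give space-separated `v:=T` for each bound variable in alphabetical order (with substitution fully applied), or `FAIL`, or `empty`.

step 1: unify c ~ ((Int -> Bool) -> List a)  [subst: {-} | 3 pending]
  bind c := ((Int -> Bool) -> List a)
step 2: unify b ~ List (((Int -> Bool) -> List a) -> a)  [subst: {c:=((Int -> Bool) -> List a)} | 2 pending]
  bind b := List (((Int -> Bool) -> List a) -> a)
step 3: unify (((Int -> Bool) -> List a) -> Int) ~ e  [subst: {c:=((Int -> Bool) -> List a), b:=List (((Int -> Bool) -> List a) -> a)} | 1 pending]
  bind e := (((Int -> Bool) -> List a) -> Int)
step 4: unify Bool ~ Bool  [subst: {c:=((Int -> Bool) -> List a), b:=List (((Int -> Bool) -> List a) -> a), e:=(((Int -> Bool) -> List a) -> Int)} | 0 pending]
  -> identical, skip

Answer: b:=List (((Int -> Bool) -> List a) -> a) c:=((Int -> Bool) -> List a) e:=(((Int -> Bool) -> List a) -> Int)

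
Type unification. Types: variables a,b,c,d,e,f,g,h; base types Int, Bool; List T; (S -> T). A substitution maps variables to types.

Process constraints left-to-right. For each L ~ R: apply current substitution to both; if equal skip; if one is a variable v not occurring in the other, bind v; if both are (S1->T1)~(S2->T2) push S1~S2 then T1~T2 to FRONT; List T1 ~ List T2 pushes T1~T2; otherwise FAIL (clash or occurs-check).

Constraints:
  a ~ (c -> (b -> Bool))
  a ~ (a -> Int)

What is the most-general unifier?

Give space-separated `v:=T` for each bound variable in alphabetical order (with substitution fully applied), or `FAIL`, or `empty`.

Answer: FAIL

Derivation:
step 1: unify a ~ (c -> (b -> Bool))  [subst: {-} | 1 pending]
  bind a := (c -> (b -> Bool))
step 2: unify (c -> (b -> Bool)) ~ ((c -> (b -> Bool)) -> Int)  [subst: {a:=(c -> (b -> Bool))} | 0 pending]
  -> decompose arrow: push c~(c -> (b -> Bool)), (b -> Bool)~Int
step 3: unify c ~ (c -> (b -> Bool))  [subst: {a:=(c -> (b -> Bool))} | 1 pending]
  occurs-check fail: c in (c -> (b -> Bool))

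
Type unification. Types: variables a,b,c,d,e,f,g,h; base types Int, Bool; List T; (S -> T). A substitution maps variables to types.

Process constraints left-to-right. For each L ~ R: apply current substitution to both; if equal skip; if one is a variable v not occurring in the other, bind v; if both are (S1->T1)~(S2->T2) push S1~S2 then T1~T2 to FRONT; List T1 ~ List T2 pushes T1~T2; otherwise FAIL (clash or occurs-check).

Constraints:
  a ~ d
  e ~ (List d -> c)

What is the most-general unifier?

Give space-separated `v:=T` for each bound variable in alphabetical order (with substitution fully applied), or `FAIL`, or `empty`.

step 1: unify a ~ d  [subst: {-} | 1 pending]
  bind a := d
step 2: unify e ~ (List d -> c)  [subst: {a:=d} | 0 pending]
  bind e := (List d -> c)

Answer: a:=d e:=(List d -> c)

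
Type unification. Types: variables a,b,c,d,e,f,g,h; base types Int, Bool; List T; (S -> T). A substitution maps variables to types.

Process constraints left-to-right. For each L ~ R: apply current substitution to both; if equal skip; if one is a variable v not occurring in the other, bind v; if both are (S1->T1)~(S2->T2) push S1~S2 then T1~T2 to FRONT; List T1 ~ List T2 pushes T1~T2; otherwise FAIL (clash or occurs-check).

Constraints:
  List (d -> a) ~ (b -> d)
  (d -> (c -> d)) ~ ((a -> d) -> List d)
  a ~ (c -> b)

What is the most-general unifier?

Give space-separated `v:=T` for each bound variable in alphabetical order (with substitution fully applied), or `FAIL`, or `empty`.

step 1: unify List (d -> a) ~ (b -> d)  [subst: {-} | 2 pending]
  clash: List (d -> a) vs (b -> d)

Answer: FAIL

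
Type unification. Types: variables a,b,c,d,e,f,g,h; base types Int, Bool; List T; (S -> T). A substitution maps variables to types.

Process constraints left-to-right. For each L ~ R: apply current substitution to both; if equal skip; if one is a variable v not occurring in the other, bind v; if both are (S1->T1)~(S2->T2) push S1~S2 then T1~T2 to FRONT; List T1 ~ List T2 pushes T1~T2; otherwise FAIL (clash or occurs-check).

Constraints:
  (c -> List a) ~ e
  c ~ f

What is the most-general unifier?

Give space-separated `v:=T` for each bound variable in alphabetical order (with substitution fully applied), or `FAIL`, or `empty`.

Answer: c:=f e:=(f -> List a)

Derivation:
step 1: unify (c -> List a) ~ e  [subst: {-} | 1 pending]
  bind e := (c -> List a)
step 2: unify c ~ f  [subst: {e:=(c -> List a)} | 0 pending]
  bind c := f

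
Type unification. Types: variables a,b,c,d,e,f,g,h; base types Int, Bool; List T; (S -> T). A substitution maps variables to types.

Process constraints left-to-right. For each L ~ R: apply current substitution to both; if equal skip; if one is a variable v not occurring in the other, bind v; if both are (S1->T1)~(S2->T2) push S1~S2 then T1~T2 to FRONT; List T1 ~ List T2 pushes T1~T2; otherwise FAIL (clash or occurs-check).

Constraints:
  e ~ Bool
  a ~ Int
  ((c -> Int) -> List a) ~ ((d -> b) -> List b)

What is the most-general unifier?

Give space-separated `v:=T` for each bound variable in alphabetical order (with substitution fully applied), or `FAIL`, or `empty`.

Answer: a:=Int b:=Int c:=d e:=Bool

Derivation:
step 1: unify e ~ Bool  [subst: {-} | 2 pending]
  bind e := Bool
step 2: unify a ~ Int  [subst: {e:=Bool} | 1 pending]
  bind a := Int
step 3: unify ((c -> Int) -> List Int) ~ ((d -> b) -> List b)  [subst: {e:=Bool, a:=Int} | 0 pending]
  -> decompose arrow: push (c -> Int)~(d -> b), List Int~List b
step 4: unify (c -> Int) ~ (d -> b)  [subst: {e:=Bool, a:=Int} | 1 pending]
  -> decompose arrow: push c~d, Int~b
step 5: unify c ~ d  [subst: {e:=Bool, a:=Int} | 2 pending]
  bind c := d
step 6: unify Int ~ b  [subst: {e:=Bool, a:=Int, c:=d} | 1 pending]
  bind b := Int
step 7: unify List Int ~ List Int  [subst: {e:=Bool, a:=Int, c:=d, b:=Int} | 0 pending]
  -> identical, skip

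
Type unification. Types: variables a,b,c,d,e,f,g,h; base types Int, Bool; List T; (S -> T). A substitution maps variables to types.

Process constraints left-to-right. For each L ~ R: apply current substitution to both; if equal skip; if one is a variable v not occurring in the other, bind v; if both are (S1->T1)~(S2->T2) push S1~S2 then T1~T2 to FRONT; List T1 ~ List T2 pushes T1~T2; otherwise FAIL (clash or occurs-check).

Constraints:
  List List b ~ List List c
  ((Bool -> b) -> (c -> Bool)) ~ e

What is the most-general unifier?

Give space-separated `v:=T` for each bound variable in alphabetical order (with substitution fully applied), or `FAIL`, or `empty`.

step 1: unify List List b ~ List List c  [subst: {-} | 1 pending]
  -> decompose List: push List b~List c
step 2: unify List b ~ List c  [subst: {-} | 1 pending]
  -> decompose List: push b~c
step 3: unify b ~ c  [subst: {-} | 1 pending]
  bind b := c
step 4: unify ((Bool -> c) -> (c -> Bool)) ~ e  [subst: {b:=c} | 0 pending]
  bind e := ((Bool -> c) -> (c -> Bool))

Answer: b:=c e:=((Bool -> c) -> (c -> Bool))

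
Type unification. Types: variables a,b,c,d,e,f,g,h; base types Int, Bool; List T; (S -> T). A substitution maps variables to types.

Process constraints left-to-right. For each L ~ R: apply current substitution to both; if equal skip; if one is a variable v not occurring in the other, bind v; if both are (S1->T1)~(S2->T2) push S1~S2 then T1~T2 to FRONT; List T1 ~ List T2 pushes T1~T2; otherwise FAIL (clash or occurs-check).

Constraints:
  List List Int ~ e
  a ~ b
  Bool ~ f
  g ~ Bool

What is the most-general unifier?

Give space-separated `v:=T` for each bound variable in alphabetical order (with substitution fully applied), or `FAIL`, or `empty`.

step 1: unify List List Int ~ e  [subst: {-} | 3 pending]
  bind e := List List Int
step 2: unify a ~ b  [subst: {e:=List List Int} | 2 pending]
  bind a := b
step 3: unify Bool ~ f  [subst: {e:=List List Int, a:=b} | 1 pending]
  bind f := Bool
step 4: unify g ~ Bool  [subst: {e:=List List Int, a:=b, f:=Bool} | 0 pending]
  bind g := Bool

Answer: a:=b e:=List List Int f:=Bool g:=Bool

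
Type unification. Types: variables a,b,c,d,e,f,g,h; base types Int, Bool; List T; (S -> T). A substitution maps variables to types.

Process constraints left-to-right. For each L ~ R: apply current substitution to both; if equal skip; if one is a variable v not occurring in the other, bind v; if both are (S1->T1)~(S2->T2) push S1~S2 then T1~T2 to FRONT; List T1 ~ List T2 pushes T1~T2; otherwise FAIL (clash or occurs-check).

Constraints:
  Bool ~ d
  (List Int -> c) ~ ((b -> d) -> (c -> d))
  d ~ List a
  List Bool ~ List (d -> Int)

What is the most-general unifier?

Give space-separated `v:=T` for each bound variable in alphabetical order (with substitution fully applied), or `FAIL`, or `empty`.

Answer: FAIL

Derivation:
step 1: unify Bool ~ d  [subst: {-} | 3 pending]
  bind d := Bool
step 2: unify (List Int -> c) ~ ((b -> Bool) -> (c -> Bool))  [subst: {d:=Bool} | 2 pending]
  -> decompose arrow: push List Int~(b -> Bool), c~(c -> Bool)
step 3: unify List Int ~ (b -> Bool)  [subst: {d:=Bool} | 3 pending]
  clash: List Int vs (b -> Bool)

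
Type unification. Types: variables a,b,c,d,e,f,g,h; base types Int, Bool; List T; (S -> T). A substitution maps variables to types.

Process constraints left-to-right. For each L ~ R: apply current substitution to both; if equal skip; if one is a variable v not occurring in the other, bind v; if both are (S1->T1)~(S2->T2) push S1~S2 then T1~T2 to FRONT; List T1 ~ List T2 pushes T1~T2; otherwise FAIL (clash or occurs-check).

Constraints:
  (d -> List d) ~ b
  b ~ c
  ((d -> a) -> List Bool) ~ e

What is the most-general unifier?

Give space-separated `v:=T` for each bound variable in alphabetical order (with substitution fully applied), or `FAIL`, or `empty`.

Answer: b:=(d -> List d) c:=(d -> List d) e:=((d -> a) -> List Bool)

Derivation:
step 1: unify (d -> List d) ~ b  [subst: {-} | 2 pending]
  bind b := (d -> List d)
step 2: unify (d -> List d) ~ c  [subst: {b:=(d -> List d)} | 1 pending]
  bind c := (d -> List d)
step 3: unify ((d -> a) -> List Bool) ~ e  [subst: {b:=(d -> List d), c:=(d -> List d)} | 0 pending]
  bind e := ((d -> a) -> List Bool)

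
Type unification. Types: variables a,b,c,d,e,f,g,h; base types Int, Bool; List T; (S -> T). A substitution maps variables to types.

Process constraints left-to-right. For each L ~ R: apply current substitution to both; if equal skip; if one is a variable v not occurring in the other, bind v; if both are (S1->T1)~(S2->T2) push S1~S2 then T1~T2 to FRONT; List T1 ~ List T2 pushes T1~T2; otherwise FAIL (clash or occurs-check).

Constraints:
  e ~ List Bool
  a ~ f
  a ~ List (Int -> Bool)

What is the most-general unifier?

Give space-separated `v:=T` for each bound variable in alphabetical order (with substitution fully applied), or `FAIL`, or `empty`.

step 1: unify e ~ List Bool  [subst: {-} | 2 pending]
  bind e := List Bool
step 2: unify a ~ f  [subst: {e:=List Bool} | 1 pending]
  bind a := f
step 3: unify f ~ List (Int -> Bool)  [subst: {e:=List Bool, a:=f} | 0 pending]
  bind f := List (Int -> Bool)

Answer: a:=List (Int -> Bool) e:=List Bool f:=List (Int -> Bool)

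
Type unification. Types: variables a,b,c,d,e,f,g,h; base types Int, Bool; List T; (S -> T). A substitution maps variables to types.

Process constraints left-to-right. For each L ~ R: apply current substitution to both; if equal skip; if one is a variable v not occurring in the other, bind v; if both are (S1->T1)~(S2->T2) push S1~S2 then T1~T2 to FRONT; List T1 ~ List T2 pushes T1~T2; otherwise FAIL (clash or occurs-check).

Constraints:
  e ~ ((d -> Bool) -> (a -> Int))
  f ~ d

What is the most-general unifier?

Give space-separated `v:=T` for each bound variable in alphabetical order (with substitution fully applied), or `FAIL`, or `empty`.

Answer: e:=((d -> Bool) -> (a -> Int)) f:=d

Derivation:
step 1: unify e ~ ((d -> Bool) -> (a -> Int))  [subst: {-} | 1 pending]
  bind e := ((d -> Bool) -> (a -> Int))
step 2: unify f ~ d  [subst: {e:=((d -> Bool) -> (a -> Int))} | 0 pending]
  bind f := d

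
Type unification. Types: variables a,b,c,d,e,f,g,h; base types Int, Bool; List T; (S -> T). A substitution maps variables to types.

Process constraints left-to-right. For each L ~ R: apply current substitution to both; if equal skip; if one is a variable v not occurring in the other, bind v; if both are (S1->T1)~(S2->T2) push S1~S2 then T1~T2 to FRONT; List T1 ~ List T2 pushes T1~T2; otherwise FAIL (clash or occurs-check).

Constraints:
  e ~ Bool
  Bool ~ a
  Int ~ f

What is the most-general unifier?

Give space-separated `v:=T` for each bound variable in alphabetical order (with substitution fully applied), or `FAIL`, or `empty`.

Answer: a:=Bool e:=Bool f:=Int

Derivation:
step 1: unify e ~ Bool  [subst: {-} | 2 pending]
  bind e := Bool
step 2: unify Bool ~ a  [subst: {e:=Bool} | 1 pending]
  bind a := Bool
step 3: unify Int ~ f  [subst: {e:=Bool, a:=Bool} | 0 pending]
  bind f := Int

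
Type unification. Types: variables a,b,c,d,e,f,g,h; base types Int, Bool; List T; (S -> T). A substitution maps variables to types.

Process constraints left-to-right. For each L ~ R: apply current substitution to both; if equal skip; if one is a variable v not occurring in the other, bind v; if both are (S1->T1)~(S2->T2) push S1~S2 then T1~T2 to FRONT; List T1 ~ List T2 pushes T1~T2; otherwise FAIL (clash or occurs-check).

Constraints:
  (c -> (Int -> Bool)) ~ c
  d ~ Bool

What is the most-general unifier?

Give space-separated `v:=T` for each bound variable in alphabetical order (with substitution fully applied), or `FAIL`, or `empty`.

Answer: FAIL

Derivation:
step 1: unify (c -> (Int -> Bool)) ~ c  [subst: {-} | 1 pending]
  occurs-check fail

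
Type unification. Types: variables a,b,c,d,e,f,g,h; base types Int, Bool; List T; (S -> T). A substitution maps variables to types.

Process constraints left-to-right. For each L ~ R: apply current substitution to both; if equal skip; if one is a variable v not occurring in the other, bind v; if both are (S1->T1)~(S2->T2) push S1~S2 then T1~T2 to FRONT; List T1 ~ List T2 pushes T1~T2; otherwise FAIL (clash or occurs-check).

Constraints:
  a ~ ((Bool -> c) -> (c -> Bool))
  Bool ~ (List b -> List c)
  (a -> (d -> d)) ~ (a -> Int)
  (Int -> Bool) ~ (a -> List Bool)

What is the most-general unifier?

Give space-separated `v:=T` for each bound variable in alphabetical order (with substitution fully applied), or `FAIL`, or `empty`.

step 1: unify a ~ ((Bool -> c) -> (c -> Bool))  [subst: {-} | 3 pending]
  bind a := ((Bool -> c) -> (c -> Bool))
step 2: unify Bool ~ (List b -> List c)  [subst: {a:=((Bool -> c) -> (c -> Bool))} | 2 pending]
  clash: Bool vs (List b -> List c)

Answer: FAIL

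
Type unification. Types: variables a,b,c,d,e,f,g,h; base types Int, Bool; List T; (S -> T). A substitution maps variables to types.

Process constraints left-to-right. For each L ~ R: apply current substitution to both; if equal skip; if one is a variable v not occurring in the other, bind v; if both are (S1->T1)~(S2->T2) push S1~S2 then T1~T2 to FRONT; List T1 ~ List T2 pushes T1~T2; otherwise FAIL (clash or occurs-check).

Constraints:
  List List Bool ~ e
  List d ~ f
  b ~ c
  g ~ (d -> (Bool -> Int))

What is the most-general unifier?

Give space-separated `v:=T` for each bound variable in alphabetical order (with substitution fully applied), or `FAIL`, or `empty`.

Answer: b:=c e:=List List Bool f:=List d g:=(d -> (Bool -> Int))

Derivation:
step 1: unify List List Bool ~ e  [subst: {-} | 3 pending]
  bind e := List List Bool
step 2: unify List d ~ f  [subst: {e:=List List Bool} | 2 pending]
  bind f := List d
step 3: unify b ~ c  [subst: {e:=List List Bool, f:=List d} | 1 pending]
  bind b := c
step 4: unify g ~ (d -> (Bool -> Int))  [subst: {e:=List List Bool, f:=List d, b:=c} | 0 pending]
  bind g := (d -> (Bool -> Int))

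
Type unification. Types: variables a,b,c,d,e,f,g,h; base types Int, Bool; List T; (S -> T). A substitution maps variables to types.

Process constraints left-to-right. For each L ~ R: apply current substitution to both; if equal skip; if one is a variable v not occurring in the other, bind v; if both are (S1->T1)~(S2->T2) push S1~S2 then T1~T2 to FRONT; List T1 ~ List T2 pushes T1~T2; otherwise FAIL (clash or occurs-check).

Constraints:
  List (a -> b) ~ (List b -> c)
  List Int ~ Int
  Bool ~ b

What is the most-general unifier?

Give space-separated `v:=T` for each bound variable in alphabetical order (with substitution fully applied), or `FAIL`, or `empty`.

Answer: FAIL

Derivation:
step 1: unify List (a -> b) ~ (List b -> c)  [subst: {-} | 2 pending]
  clash: List (a -> b) vs (List b -> c)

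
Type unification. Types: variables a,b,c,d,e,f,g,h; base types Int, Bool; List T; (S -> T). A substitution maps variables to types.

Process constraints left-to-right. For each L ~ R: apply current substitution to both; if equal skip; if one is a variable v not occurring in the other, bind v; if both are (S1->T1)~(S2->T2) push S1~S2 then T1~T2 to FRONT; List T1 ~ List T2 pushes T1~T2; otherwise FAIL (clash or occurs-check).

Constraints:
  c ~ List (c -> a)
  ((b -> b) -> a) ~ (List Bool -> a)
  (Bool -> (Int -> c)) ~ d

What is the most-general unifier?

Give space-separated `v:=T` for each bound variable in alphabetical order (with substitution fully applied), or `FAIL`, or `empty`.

step 1: unify c ~ List (c -> a)  [subst: {-} | 2 pending]
  occurs-check fail: c in List (c -> a)

Answer: FAIL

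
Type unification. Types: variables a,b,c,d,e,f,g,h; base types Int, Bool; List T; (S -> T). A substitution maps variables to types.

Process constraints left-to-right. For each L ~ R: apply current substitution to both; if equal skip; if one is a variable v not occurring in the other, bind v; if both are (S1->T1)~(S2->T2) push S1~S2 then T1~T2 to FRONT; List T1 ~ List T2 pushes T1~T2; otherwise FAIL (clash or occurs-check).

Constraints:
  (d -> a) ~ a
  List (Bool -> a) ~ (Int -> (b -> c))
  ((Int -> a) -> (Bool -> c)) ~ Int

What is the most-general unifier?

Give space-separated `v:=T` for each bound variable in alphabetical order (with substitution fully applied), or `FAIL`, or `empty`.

step 1: unify (d -> a) ~ a  [subst: {-} | 2 pending]
  occurs-check fail

Answer: FAIL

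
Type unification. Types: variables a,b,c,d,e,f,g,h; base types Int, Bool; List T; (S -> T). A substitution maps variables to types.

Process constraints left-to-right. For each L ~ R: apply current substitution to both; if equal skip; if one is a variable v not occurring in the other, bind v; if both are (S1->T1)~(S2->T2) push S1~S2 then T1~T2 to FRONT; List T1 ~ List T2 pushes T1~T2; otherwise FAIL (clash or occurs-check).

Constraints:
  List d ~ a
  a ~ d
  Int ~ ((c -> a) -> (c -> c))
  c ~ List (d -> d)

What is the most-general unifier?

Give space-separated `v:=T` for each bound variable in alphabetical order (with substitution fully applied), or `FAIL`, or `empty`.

step 1: unify List d ~ a  [subst: {-} | 3 pending]
  bind a := List d
step 2: unify List d ~ d  [subst: {a:=List d} | 2 pending]
  occurs-check fail

Answer: FAIL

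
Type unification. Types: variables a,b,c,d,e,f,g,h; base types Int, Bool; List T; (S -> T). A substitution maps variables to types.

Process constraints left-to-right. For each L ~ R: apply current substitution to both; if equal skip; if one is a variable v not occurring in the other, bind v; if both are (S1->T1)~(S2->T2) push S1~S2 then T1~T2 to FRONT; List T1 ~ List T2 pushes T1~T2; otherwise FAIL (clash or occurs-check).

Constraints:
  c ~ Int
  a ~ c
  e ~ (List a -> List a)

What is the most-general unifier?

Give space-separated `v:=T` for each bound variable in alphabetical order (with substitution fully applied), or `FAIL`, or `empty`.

step 1: unify c ~ Int  [subst: {-} | 2 pending]
  bind c := Int
step 2: unify a ~ Int  [subst: {c:=Int} | 1 pending]
  bind a := Int
step 3: unify e ~ (List Int -> List Int)  [subst: {c:=Int, a:=Int} | 0 pending]
  bind e := (List Int -> List Int)

Answer: a:=Int c:=Int e:=(List Int -> List Int)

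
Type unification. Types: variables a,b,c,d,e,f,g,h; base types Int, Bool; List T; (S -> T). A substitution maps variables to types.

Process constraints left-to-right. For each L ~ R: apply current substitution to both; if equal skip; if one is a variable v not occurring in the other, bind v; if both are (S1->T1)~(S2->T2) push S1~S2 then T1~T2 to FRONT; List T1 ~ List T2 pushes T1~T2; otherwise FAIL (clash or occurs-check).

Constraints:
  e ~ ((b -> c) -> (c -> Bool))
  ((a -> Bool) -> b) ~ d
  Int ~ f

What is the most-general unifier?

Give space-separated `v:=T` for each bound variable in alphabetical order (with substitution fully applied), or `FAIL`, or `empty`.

Answer: d:=((a -> Bool) -> b) e:=((b -> c) -> (c -> Bool)) f:=Int

Derivation:
step 1: unify e ~ ((b -> c) -> (c -> Bool))  [subst: {-} | 2 pending]
  bind e := ((b -> c) -> (c -> Bool))
step 2: unify ((a -> Bool) -> b) ~ d  [subst: {e:=((b -> c) -> (c -> Bool))} | 1 pending]
  bind d := ((a -> Bool) -> b)
step 3: unify Int ~ f  [subst: {e:=((b -> c) -> (c -> Bool)), d:=((a -> Bool) -> b)} | 0 pending]
  bind f := Int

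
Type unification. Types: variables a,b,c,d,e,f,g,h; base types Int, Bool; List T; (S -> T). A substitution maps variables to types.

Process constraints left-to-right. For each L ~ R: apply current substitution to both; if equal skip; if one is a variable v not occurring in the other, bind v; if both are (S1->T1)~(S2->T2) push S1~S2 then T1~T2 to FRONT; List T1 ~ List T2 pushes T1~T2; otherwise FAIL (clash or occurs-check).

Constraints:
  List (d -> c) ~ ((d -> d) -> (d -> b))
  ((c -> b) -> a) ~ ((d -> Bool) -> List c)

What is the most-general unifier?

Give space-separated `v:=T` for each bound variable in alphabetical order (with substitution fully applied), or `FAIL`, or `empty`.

step 1: unify List (d -> c) ~ ((d -> d) -> (d -> b))  [subst: {-} | 1 pending]
  clash: List (d -> c) vs ((d -> d) -> (d -> b))

Answer: FAIL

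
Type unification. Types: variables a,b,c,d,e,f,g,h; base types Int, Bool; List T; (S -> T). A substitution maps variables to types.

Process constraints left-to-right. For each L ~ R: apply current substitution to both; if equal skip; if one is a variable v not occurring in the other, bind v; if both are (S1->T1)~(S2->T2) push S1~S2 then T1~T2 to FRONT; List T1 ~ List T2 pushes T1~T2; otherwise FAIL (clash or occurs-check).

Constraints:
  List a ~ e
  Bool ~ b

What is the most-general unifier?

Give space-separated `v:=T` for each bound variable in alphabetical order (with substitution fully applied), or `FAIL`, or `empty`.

step 1: unify List a ~ e  [subst: {-} | 1 pending]
  bind e := List a
step 2: unify Bool ~ b  [subst: {e:=List a} | 0 pending]
  bind b := Bool

Answer: b:=Bool e:=List a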